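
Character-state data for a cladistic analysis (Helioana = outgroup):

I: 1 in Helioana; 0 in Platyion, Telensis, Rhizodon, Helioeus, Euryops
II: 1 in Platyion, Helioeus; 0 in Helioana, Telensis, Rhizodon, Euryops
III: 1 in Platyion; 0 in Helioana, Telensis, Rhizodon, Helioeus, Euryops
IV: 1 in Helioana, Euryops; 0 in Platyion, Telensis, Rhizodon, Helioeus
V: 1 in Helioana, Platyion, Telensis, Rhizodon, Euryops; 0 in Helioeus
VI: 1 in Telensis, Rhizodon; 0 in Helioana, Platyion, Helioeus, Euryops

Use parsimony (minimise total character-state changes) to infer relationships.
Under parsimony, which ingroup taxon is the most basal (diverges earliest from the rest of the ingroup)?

Character polarity is set by the outgroup: the derived state is whichever differs from the outgroup's state, so for I, IV, V the derived state is '0', and for the remaining characters it is '1'.
All ingroup taxa share the derived state '0' for I; it defines the ingroup but does not resolve relationships within it.
II: derived state '1' in Helioeus and Platyion only — synapomorphy for {Helioeus, Platyion}.
III (derived state '1') is unique to Platyion (autapomorphy; uninformative for grouping).
Only Helioeus, Platyion, Rhizodon, and Telensis show the derived state '0' for IV, supporting them as a clade.
V (derived state '0') is unique to Helioeus (autapomorphy; uninformative for grouping).
Only Rhizodon and Telensis show the derived state '1' for VI, supporting them as a clade.
Most parsimonious ingroup topology: (((Platyion,Helioeus),(Telensis,Rhizodon)),Euryops).
Euryops is sister to the clade containing all other ingroup taxa, so it is the earliest-diverging (most basal) ingroup lineage.

Euryops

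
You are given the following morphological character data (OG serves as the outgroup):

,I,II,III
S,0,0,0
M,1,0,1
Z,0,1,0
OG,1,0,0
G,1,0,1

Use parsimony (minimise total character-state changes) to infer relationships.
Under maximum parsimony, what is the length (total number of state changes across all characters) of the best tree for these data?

Character polarity is set by the outgroup: the derived state is whichever differs from the outgroup's state, so for I the derived state is '0', and for the remaining characters it is '1'.
I: derived state '0' in S and Z only — synapomorphy for {S, Z}.
II (derived state '1') is unique to Z (autapomorphy; uninformative for grouping).
III (derived state '1') is shared by G and M — a synapomorphy uniting that clade.
Most parsimonious ingroup topology: ((G,M),(Z,S)).
Changes per character on this tree: I: 1; II: 1; III: 1.
Total = 3.

3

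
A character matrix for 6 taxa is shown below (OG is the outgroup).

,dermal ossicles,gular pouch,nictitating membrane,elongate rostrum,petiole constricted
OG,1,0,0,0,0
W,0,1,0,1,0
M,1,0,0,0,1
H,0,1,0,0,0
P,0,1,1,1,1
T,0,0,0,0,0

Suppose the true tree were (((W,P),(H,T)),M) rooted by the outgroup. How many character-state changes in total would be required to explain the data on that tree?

Map each character onto (((W,P),(H,T)),M) (rooted by OG) and count the minimum state changes it requires (Fitch parsimony):
dermal ossicles: 1; gular pouch: 2; nictitating membrane: 1; elongate rostrum: 1; petiole constricted: 2.
Total tree length = 7.

7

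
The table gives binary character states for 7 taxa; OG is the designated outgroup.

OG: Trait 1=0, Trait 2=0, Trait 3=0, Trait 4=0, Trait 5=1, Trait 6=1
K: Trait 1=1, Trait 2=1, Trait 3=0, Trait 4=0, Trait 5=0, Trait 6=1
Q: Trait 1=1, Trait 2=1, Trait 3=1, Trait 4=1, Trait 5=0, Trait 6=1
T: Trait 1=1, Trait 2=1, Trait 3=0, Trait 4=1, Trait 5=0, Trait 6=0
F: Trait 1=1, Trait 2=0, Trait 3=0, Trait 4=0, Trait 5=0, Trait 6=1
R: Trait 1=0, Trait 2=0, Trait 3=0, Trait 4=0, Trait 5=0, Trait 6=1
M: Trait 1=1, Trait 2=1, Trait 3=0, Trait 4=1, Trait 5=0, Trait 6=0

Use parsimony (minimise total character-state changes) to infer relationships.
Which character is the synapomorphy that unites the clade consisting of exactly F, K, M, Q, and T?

Trait 1

Character polarity is set by the outgroup: the derived state is whichever differs from the outgroup's state, so for Trait 5, Trait 6 the derived state is '0', and for the remaining characters it is '1'.
Trait 1 (derived state '1') is shared by F, K, M, Q, and T — a synapomorphy uniting that clade.
Only K, M, Q, and T show the derived state '1' for Trait 2, supporting them as a clade.
Trait 3 (derived state '1') is unique to Q (autapomorphy; uninformative for grouping).
Trait 4 (derived state '1') is shared by M, Q, and T — a synapomorphy uniting that clade.
All ingroup taxa share the derived state '0' for Trait 5; it defines the ingroup but does not resolve relationships within it.
Only M and T show the derived state '0' for Trait 6, supporting them as a clade.
Most parsimonious ingroup topology: (((K,(Q,(T,M))),F),R).
The clade {F, K, M, Q, T} is supported by Trait 1: its derived state '1' occurs in exactly those taxa and in no other taxon (including the outgroup).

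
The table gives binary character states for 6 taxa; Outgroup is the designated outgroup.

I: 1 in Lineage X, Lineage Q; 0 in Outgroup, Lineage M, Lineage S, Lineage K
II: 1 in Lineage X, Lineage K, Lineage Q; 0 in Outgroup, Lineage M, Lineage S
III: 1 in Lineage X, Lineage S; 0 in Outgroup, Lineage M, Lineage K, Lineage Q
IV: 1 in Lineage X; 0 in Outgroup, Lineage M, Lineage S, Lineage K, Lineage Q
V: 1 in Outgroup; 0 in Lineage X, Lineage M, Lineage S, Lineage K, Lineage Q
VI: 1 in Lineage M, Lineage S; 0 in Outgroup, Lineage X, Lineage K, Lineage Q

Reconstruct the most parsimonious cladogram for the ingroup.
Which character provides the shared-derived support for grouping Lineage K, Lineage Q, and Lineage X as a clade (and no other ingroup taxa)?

Character polarity is set by the outgroup: the derived state is whichever differs from the outgroup's state, so for V the derived state is '0', and for the remaining characters it is '1'.
Only Lineage Q and Lineage X show the derived state '1' for I, supporting them as a clade.
II: derived state '1' in Lineage K, Lineage Q, and Lineage X only — synapomorphy for {Lineage K, Lineage Q, Lineage X}.
III groups Lineage S and Lineage X, which is incompatible with the clades supported by the remaining characters; treating it as convergent (homoplasy) costs fewer steps than any alternative tree.
IV (derived state '1') is unique to Lineage X (autapomorphy; uninformative for grouping).
V (derived state '0') is shared by all ingroup taxa — unites the whole ingroup.
VI: derived state '1' in Lineage M and Lineage S only — synapomorphy for {Lineage M, Lineage S}.
Most parsimonious ingroup topology: (((Lineage X,Lineage Q),Lineage K),(Lineage M,Lineage S)).
The clade {Lineage K, Lineage Q, Lineage X} is supported by II: its derived state '1' occurs in exactly those taxa and in no other taxon (including the outgroup).

II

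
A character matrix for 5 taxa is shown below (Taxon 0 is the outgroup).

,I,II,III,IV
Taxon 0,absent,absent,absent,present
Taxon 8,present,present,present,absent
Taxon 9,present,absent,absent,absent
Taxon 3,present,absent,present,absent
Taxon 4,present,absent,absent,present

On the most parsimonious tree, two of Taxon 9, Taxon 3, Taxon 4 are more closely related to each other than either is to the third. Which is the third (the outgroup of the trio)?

Character polarity is set by the outgroup: the derived state is whichever differs from the outgroup's state, so for IV the derived state is 'absent', and for the remaining characters it is 'present'.
All ingroup taxa share the derived state 'present' for I; it defines the ingroup but does not resolve relationships within it.
II (derived state 'present') is unique to Taxon 8 (autapomorphy; uninformative for grouping).
III: derived state 'present' in Taxon 3 and Taxon 8 only — synapomorphy for {Taxon 3, Taxon 8}.
IV: derived state 'absent' in Taxon 3, Taxon 8, and Taxon 9 only — synapomorphy for {Taxon 3, Taxon 8, Taxon 9}.
Most parsimonious ingroup topology: (((Taxon 8,Taxon 3),Taxon 9),Taxon 4).
Taxon 3 and Taxon 9 share a more recent common ancestor with each other than either does with Taxon 4, so Taxon 4 is the least closely related of the three.

Taxon 4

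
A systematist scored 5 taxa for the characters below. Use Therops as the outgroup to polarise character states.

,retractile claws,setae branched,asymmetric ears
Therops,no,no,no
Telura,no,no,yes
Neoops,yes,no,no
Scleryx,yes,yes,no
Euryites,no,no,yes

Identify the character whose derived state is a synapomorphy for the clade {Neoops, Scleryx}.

The outgroup has state 'no' for every character, so 'yes' is the derived state throughout.
retractile claws: derived state 'yes' in Neoops and Scleryx only — synapomorphy for {Neoops, Scleryx}.
setae branched: derived state 'yes' in Scleryx only — an autapomorphy, so it tells us nothing about relationships among taxa.
Only Euryites and Telura show the derived state 'yes' for asymmetric ears, supporting them as a clade.
Most parsimonious ingroup topology: ((Telura,Euryites),(Neoops,Scleryx)).
The clade {Neoops, Scleryx} is supported by retractile claws: its derived state 'yes' occurs in exactly those taxa and in no other taxon (including the outgroup).

retractile claws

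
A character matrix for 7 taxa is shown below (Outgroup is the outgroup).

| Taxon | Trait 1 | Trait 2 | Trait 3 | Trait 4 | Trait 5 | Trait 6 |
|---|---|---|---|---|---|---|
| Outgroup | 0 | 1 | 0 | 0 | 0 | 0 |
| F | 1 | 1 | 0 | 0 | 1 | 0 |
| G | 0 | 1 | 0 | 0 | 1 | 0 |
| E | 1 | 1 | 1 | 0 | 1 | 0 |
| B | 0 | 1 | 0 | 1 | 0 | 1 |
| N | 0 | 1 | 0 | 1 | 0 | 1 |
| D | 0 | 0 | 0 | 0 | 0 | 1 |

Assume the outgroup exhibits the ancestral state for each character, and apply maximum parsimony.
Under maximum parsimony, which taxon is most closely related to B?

Character polarity is set by the outgroup: the derived state is whichever differs from the outgroup's state, so for Trait 2 the derived state is '0', and for the remaining characters it is '1'.
Trait 1 (derived state '1') is shared by E and F — a synapomorphy uniting that clade.
Trait 2: derived state '0' in D only — an autapomorphy, so it tells us nothing about relationships among taxa.
Trait 3: derived state '1' in E only — an autapomorphy, so it tells us nothing about relationships among taxa.
Only B and N show the derived state '1' for Trait 4, supporting them as a clade.
Only E, F, and G show the derived state '1' for Trait 5, supporting them as a clade.
Only B, D, and N show the derived state '1' for Trait 6, supporting them as a clade.
Most parsimonious ingroup topology: (((F,E),G),((B,N),D)).
B and N form a cherry on this tree, so they are sister taxa.

N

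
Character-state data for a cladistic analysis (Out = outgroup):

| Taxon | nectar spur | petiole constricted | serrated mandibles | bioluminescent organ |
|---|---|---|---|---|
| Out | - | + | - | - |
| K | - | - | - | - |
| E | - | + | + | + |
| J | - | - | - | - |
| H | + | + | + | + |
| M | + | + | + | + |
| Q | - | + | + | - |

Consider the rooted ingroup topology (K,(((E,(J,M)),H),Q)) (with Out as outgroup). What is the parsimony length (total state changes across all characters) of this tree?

8

Map each character onto (K,(((E,(J,M)),H),Q)) (rooted by Out) and count the minimum state changes it requires (Fitch parsimony):
nectar spur: 2; petiole constricted: 2; serrated mandibles: 2; bioluminescent organ: 2.
Total tree length = 8.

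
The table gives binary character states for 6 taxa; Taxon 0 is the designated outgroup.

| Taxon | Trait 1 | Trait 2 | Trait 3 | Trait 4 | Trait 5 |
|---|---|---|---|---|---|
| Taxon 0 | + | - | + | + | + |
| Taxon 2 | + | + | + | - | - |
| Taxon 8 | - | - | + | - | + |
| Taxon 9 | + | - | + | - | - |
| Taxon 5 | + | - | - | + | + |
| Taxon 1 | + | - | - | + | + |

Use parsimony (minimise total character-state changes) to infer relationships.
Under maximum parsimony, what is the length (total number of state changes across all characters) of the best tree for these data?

Character polarity is set by the outgroup: the derived state is whichever differs from the outgroup's state, so for Trait 1, Trait 3, Trait 4, Trait 5 the derived state is '-', and for the remaining characters it is '+'.
Trait 1 (derived state '-') is unique to Taxon 8 (autapomorphy; uninformative for grouping).
Trait 2: derived state '+' in Taxon 2 only — an autapomorphy, so it tells us nothing about relationships among taxa.
Trait 3: derived state '-' in Taxon 1 and Taxon 5 only — synapomorphy for {Taxon 1, Taxon 5}.
Trait 4: derived state '-' in Taxon 2, Taxon 8, and Taxon 9 only — synapomorphy for {Taxon 2, Taxon 8, Taxon 9}.
Trait 5: derived state '-' in Taxon 2 and Taxon 9 only — synapomorphy for {Taxon 2, Taxon 9}.
Most parsimonious ingroup topology: (((Taxon 2,Taxon 9),Taxon 8),(Taxon 5,Taxon 1)).
Changes per character on this tree: Trait 1: 1; Trait 2: 1; Trait 3: 1; Trait 4: 1; Trait 5: 1.
Total = 5.

5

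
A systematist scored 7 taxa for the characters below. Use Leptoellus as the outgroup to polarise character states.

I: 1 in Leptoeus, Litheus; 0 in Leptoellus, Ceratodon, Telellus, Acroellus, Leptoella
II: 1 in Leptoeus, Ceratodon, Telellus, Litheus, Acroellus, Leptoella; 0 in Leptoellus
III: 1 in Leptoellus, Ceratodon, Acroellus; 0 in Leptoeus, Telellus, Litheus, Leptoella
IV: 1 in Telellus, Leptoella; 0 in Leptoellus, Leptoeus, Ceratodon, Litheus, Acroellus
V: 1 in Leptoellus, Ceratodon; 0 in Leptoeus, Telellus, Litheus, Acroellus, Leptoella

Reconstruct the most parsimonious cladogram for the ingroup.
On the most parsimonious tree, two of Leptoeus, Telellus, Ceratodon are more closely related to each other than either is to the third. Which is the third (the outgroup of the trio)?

Ceratodon

Character polarity is set by the outgroup: the derived state is whichever differs from the outgroup's state, so for III, V the derived state is '0', and for the remaining characters it is '1'.
I: derived state '1' in Leptoeus and Litheus only — synapomorphy for {Leptoeus, Litheus}.
All ingroup taxa share the derived state '1' for II; it defines the ingroup but does not resolve relationships within it.
III: derived state '0' in Leptoella, Leptoeus, Litheus, and Telellus only — synapomorphy for {Leptoella, Leptoeus, Litheus, Telellus}.
IV (derived state '1') is shared by Leptoella and Telellus — a synapomorphy uniting that clade.
V (derived state '0') is shared by Acroellus, Leptoella, Leptoeus, Litheus, and Telellus — a synapomorphy uniting that clade.
Most parsimonious ingroup topology: ((((Leptoeus,Litheus),(Telellus,Leptoella)),Acroellus),Ceratodon).
Leptoeus and Telellus share a more recent common ancestor with each other than either does with Ceratodon, so Ceratodon is the least closely related of the three.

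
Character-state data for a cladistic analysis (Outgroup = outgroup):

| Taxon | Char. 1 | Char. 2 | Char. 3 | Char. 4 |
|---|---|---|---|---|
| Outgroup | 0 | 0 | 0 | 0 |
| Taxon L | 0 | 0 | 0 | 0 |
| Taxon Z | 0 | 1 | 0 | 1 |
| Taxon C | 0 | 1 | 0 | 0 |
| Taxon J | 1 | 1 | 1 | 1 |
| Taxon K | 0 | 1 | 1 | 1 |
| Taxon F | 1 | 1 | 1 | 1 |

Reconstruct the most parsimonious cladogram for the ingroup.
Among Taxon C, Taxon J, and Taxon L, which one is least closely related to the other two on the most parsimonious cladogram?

The outgroup has state '0' for every character, so '1' is the derived state throughout.
Char. 1 (derived state '1') is shared by Taxon F and Taxon J — a synapomorphy uniting that clade.
Only Taxon C, Taxon F, Taxon J, Taxon K, and Taxon Z show the derived state '1' for Char. 2, supporting them as a clade.
Only Taxon F, Taxon J, and Taxon K show the derived state '1' for Char. 3, supporting them as a clade.
Only Taxon F, Taxon J, Taxon K, and Taxon Z show the derived state '1' for Char. 4, supporting them as a clade.
Most parsimonious ingroup topology: (Taxon L,((Taxon Z,((Taxon J,Taxon F),Taxon K)),Taxon C)).
Taxon C and Taxon J share a more recent common ancestor with each other than either does with Taxon L, so Taxon L is the least closely related of the three.

Taxon L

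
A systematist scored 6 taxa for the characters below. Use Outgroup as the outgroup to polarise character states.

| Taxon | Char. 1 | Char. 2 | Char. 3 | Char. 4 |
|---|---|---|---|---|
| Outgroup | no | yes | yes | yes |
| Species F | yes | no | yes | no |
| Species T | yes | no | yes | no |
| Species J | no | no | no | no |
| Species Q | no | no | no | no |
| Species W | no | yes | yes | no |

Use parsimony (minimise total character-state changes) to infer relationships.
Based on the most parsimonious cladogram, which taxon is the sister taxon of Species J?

Species Q

Character polarity is set by the outgroup: the derived state is whichever differs from the outgroup's state, so for Char. 2, Char. 3, Char. 4 the derived state is 'no', and for the remaining characters it is 'yes'.
Only Species F and Species T show the derived state 'yes' for Char. 1, supporting them as a clade.
Char. 2 (derived state 'no') is shared by Species F, Species J, Species Q, and Species T — a synapomorphy uniting that clade.
Only Species J and Species Q show the derived state 'no' for Char. 3, supporting them as a clade.
Char. 4 (derived state 'no') is shared by all ingroup taxa — unites the whole ingroup.
Most parsimonious ingroup topology: (((Species F,Species T),(Species J,Species Q)),Species W).
Species J and Species Q form a cherry on this tree, so they are sister taxa.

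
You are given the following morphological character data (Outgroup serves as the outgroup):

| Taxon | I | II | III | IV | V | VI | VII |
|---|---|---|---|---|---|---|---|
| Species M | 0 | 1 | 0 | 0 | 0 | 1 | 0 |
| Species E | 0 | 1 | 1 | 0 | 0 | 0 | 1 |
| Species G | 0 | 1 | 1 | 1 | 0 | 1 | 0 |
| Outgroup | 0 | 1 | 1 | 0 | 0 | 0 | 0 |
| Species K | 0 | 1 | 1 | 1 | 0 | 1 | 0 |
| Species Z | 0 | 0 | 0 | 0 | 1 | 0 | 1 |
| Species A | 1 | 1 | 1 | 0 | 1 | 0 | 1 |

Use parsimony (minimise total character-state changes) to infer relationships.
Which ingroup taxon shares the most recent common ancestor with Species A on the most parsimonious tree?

Character polarity is set by the outgroup: the derived state is whichever differs from the outgroup's state, so for II, III the derived state is '0', and for the remaining characters it is '1'.
I (derived state '1') is unique to Species A (autapomorphy; uninformative for grouping).
II: derived state '0' in Species Z only — an autapomorphy, so it tells us nothing about relationships among taxa.
III groups Species M and Species Z, which is incompatible with the clades supported by the remaining characters; treating it as convergent (homoplasy) costs fewer steps than any alternative tree.
Only Species G and Species K show the derived state '1' for IV, supporting them as a clade.
V (derived state '1') is shared by Species A and Species Z — a synapomorphy uniting that clade.
VI (derived state '1') is shared by Species G, Species K, and Species M — a synapomorphy uniting that clade.
VII (derived state '1') is shared by Species A, Species E, and Species Z — a synapomorphy uniting that clade.
Most parsimonious ingroup topology: (((Species G,Species K),Species M),((Species Z,Species A),Species E)).
Species A and Species Z form a cherry on this tree, so they are sister taxa.

Species Z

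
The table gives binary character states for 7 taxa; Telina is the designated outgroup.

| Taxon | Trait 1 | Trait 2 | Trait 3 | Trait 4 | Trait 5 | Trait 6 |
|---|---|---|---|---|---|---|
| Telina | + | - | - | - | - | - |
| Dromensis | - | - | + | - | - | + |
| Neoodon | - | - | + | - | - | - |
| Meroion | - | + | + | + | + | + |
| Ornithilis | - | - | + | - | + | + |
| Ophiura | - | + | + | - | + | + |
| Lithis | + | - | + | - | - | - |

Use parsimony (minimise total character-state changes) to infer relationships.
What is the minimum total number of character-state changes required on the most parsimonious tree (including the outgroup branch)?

6

Character polarity is set by the outgroup: the derived state is whichever differs from the outgroup's state, so for Trait 1 the derived state is '-', and for the remaining characters it is '+'.
Trait 1 (derived state '-') is shared by Dromensis, Meroion, Neoodon, Ophiura, and Ornithilis — a synapomorphy uniting that clade.
Trait 2 (derived state '+') is shared by Meroion and Ophiura — a synapomorphy uniting that clade.
All ingroup taxa share the derived state '+' for Trait 3; it defines the ingroup but does not resolve relationships within it.
Trait 4 (derived state '+') is unique to Meroion (autapomorphy; uninformative for grouping).
Trait 5: derived state '+' in Meroion, Ophiura, and Ornithilis only — synapomorphy for {Meroion, Ophiura, Ornithilis}.
Only Dromensis, Meroion, Ophiura, and Ornithilis show the derived state '+' for Trait 6, supporting them as a clade.
Most parsimonious ingroup topology: (((Dromensis,((Meroion,Ophiura),Ornithilis)),Neoodon),Lithis).
Changes per character on this tree: Trait 1: 1; Trait 2: 1; Trait 3: 1; Trait 4: 1; Trait 5: 1; Trait 6: 1.
Total = 6.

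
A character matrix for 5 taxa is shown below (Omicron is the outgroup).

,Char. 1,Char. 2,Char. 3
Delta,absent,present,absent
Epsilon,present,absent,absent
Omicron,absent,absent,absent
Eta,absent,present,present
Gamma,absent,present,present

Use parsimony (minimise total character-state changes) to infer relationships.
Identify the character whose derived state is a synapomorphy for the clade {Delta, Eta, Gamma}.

The outgroup has state 'absent' for every character, so 'present' is the derived state throughout.
Char. 1: derived state 'present' in Epsilon only — an autapomorphy, so it tells us nothing about relationships among taxa.
Char. 2: derived state 'present' in Delta, Eta, and Gamma only — synapomorphy for {Delta, Eta, Gamma}.
Char. 3 (derived state 'present') is shared by Eta and Gamma — a synapomorphy uniting that clade.
Most parsimonious ingroup topology: (((Gamma,Eta),Delta),Epsilon).
The clade {Delta, Eta, Gamma} is supported by Char. 2: its derived state 'present' occurs in exactly those taxa and in no other taxon (including the outgroup).

Char. 2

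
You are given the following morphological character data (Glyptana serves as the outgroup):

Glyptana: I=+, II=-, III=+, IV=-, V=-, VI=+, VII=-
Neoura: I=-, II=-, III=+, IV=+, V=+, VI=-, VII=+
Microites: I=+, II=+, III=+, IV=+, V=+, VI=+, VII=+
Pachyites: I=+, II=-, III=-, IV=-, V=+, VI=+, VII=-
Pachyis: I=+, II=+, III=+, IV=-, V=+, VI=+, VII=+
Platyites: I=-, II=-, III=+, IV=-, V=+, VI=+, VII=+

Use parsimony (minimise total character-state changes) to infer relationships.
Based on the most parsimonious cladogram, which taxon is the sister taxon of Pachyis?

Microites

Character polarity is set by the outgroup: the derived state is whichever differs from the outgroup's state, so for I, III, VI the derived state is '-', and for the remaining characters it is '+'.
I: derived state '-' in Neoura and Platyites only — synapomorphy for {Neoura, Platyites}.
Only Microites and Pachyis show the derived state '+' for II, supporting them as a clade.
III (derived state '-') is unique to Pachyites (autapomorphy; uninformative for grouping).
IV groups Microites and Neoura, which is incompatible with the clades supported by the remaining characters; treating it as convergent (homoplasy) costs fewer steps than any alternative tree.
All ingroup taxa share the derived state '+' for V; it defines the ingroup but does not resolve relationships within it.
VI: derived state '-' in Neoura only — an autapomorphy, so it tells us nothing about relationships among taxa.
VII (derived state '+') is shared by Microites, Neoura, Pachyis, and Platyites — a synapomorphy uniting that clade.
Most parsimonious ingroup topology: (((Neoura,Platyites),(Microites,Pachyis)),Pachyites).
Pachyis and Microites form a cherry on this tree, so they are sister taxa.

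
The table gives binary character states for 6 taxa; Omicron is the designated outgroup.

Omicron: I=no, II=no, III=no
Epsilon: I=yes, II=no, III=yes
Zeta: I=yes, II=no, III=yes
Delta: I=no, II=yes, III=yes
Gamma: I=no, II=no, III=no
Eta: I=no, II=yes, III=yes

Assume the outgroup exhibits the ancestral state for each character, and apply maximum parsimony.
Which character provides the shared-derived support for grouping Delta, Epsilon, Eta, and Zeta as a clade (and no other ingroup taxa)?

III

The outgroup has state 'no' for every character, so 'yes' is the derived state throughout.
I (derived state 'yes') is shared by Epsilon and Zeta — a synapomorphy uniting that clade.
II (derived state 'yes') is shared by Delta and Eta — a synapomorphy uniting that clade.
Only Delta, Epsilon, Eta, and Zeta show the derived state 'yes' for III, supporting them as a clade.
Most parsimonious ingroup topology: (((Epsilon,Zeta),(Delta,Eta)),Gamma).
The clade {Delta, Epsilon, Eta, Zeta} is supported by III: its derived state 'yes' occurs in exactly those taxa and in no other taxon (including the outgroup).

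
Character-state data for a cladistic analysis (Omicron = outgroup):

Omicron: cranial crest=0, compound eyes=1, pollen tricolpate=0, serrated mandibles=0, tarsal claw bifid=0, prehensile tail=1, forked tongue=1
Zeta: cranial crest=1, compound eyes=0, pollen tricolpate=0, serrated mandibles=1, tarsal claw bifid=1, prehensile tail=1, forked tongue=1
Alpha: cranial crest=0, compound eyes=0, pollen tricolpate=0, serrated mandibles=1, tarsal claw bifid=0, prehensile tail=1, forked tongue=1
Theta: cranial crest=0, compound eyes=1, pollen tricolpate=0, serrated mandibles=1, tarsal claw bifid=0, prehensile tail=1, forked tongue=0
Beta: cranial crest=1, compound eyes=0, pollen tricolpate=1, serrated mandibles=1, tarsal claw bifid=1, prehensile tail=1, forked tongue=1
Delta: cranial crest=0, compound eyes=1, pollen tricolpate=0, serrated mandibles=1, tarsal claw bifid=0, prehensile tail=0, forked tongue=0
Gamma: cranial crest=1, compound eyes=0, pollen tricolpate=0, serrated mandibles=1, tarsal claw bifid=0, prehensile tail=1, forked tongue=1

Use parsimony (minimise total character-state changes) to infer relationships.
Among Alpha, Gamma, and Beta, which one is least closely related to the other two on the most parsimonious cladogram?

Character polarity is set by the outgroup: the derived state is whichever differs from the outgroup's state, so for compound eyes, prehensile tail, forked tongue the derived state is '0', and for the remaining characters it is '1'.
cranial crest: derived state '1' in Beta, Gamma, and Zeta only — synapomorphy for {Beta, Gamma, Zeta}.
Only Alpha, Beta, Gamma, and Zeta show the derived state '0' for compound eyes, supporting them as a clade.
pollen tricolpate: derived state '1' in Beta only — an autapomorphy, so it tells us nothing about relationships among taxa.
All ingroup taxa share the derived state '1' for serrated mandibles; it defines the ingroup but does not resolve relationships within it.
tarsal claw bifid: derived state '1' in Beta and Zeta only — synapomorphy for {Beta, Zeta}.
prehensile tail: derived state '0' in Delta only — an autapomorphy, so it tells us nothing about relationships among taxa.
Only Delta and Theta show the derived state '0' for forked tongue, supporting them as a clade.
Most parsimonious ingroup topology: ((((Zeta,Beta),Gamma),Alpha),(Theta,Delta)).
Gamma and Beta share a more recent common ancestor with each other than either does with Alpha, so Alpha is the least closely related of the three.

Alpha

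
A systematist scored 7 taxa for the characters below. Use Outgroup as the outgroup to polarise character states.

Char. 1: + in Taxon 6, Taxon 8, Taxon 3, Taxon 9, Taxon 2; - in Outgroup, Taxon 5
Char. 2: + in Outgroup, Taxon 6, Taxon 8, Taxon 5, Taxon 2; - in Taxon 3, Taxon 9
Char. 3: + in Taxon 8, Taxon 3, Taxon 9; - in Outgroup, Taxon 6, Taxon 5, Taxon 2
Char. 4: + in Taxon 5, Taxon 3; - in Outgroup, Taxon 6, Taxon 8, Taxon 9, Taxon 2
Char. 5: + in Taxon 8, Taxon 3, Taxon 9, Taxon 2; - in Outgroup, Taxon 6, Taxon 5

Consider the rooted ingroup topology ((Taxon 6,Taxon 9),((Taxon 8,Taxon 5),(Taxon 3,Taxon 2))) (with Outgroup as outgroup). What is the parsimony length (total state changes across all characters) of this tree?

12

Map each character onto ((Taxon 6,Taxon 9),((Taxon 8,Taxon 5),(Taxon 3,Taxon 2))) (rooted by Outgroup) and count the minimum state changes it requires (Fitch parsimony):
Char. 1: 2; Char. 2: 2; Char. 3: 3; Char. 4: 2; Char. 5: 3.
Total tree length = 12.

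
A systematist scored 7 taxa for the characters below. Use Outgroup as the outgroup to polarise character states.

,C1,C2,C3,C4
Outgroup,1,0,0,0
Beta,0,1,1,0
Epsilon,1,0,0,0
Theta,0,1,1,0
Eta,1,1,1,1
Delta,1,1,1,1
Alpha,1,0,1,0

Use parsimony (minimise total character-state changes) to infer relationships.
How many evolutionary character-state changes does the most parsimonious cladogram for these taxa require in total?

4

Character polarity is set by the outgroup: the derived state is whichever differs from the outgroup's state, so for C1 the derived state is '0', and for the remaining characters it is '1'.
C1: derived state '0' in Beta and Theta only — synapomorphy for {Beta, Theta}.
C2 (derived state '1') is shared by Beta, Delta, Eta, and Theta — a synapomorphy uniting that clade.
C3: derived state '1' in Alpha, Beta, Delta, Eta, and Theta only — synapomorphy for {Alpha, Beta, Delta, Eta, Theta}.
C4: derived state '1' in Delta and Eta only — synapomorphy for {Delta, Eta}.
Most parsimonious ingroup topology: ((((Beta,Theta),(Eta,Delta)),Alpha),Epsilon).
Changes per character on this tree: C1: 1; C2: 1; C3: 1; C4: 1.
Total = 4.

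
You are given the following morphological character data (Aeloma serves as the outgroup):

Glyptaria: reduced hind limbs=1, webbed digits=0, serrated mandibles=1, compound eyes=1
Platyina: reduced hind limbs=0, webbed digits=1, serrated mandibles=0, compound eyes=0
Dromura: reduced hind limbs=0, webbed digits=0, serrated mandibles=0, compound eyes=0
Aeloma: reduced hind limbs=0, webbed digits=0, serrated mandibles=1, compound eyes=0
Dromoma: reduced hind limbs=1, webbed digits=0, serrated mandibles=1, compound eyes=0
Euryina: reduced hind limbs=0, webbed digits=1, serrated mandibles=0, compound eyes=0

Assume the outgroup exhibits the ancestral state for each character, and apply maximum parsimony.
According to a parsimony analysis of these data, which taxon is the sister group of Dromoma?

Glyptaria

Character polarity is set by the outgroup: the derived state is whichever differs from the outgroup's state, so for serrated mandibles the derived state is '0', and for the remaining characters it is '1'.
reduced hind limbs: derived state '1' in Dromoma and Glyptaria only — synapomorphy for {Dromoma, Glyptaria}.
webbed digits (derived state '1') is shared by Euryina and Platyina — a synapomorphy uniting that clade.
serrated mandibles: derived state '0' in Dromura, Euryina, and Platyina only — synapomorphy for {Dromura, Euryina, Platyina}.
compound eyes: derived state '1' in Glyptaria only — an autapomorphy, so it tells us nothing about relationships among taxa.
Most parsimonious ingroup topology: ((Dromura,(Platyina,Euryina)),(Glyptaria,Dromoma)).
Dromoma and Glyptaria form a cherry on this tree, so they are sister taxa.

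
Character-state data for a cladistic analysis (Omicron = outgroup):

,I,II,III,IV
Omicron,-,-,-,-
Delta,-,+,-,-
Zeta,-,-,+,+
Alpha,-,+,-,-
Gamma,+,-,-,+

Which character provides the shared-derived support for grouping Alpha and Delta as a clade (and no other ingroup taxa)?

II

The outgroup has state '-' for every character, so '+' is the derived state throughout.
I (derived state '+') is unique to Gamma (autapomorphy; uninformative for grouping).
II (derived state '+') is shared by Alpha and Delta — a synapomorphy uniting that clade.
III: derived state '+' in Zeta only — an autapomorphy, so it tells us nothing about relationships among taxa.
IV (derived state '+') is shared by Gamma and Zeta — a synapomorphy uniting that clade.
Most parsimonious ingroup topology: ((Delta,Alpha),(Zeta,Gamma)).
The clade {Alpha, Delta} is supported by II: its derived state '+' occurs in exactly those taxa and in no other taxon (including the outgroup).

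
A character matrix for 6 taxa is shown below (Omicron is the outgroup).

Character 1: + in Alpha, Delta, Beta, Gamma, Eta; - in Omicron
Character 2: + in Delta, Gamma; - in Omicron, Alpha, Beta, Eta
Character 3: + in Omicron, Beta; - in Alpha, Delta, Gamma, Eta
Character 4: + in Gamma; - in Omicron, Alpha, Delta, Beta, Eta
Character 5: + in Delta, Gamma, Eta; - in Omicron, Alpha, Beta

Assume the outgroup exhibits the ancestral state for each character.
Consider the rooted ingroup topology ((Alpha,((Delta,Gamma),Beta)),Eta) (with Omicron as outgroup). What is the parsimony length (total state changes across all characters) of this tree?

7

Map each character onto ((Alpha,((Delta,Gamma),Beta)),Eta) (rooted by Omicron) and count the minimum state changes it requires (Fitch parsimony):
Character 1: 1; Character 2: 1; Character 3: 2; Character 4: 1; Character 5: 2.
Total tree length = 7.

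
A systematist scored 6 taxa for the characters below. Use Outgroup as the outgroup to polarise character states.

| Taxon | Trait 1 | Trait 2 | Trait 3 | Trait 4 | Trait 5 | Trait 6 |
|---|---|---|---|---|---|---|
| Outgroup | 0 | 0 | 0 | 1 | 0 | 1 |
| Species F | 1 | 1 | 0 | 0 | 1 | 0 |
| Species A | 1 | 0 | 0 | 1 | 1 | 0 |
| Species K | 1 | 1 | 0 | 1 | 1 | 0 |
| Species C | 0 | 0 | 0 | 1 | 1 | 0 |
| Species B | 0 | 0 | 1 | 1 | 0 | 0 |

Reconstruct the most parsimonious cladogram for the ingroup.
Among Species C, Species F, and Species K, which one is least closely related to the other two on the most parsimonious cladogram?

Character polarity is set by the outgroup: the derived state is whichever differs from the outgroup's state, so for Trait 4, Trait 6 the derived state is '0', and for the remaining characters it is '1'.
Trait 1 (derived state '1') is shared by Species A, Species F, and Species K — a synapomorphy uniting that clade.
Only Species F and Species K show the derived state '1' for Trait 2, supporting them as a clade.
Trait 3 (derived state '1') is unique to Species B (autapomorphy; uninformative for grouping).
Trait 4 (derived state '0') is unique to Species F (autapomorphy; uninformative for grouping).
Trait 5 (derived state '1') is shared by Species A, Species C, Species F, and Species K — a synapomorphy uniting that clade.
All ingroup taxa share the derived state '0' for Trait 6; it defines the ingroup but does not resolve relationships within it.
Most parsimonious ingroup topology: ((((Species F,Species K),Species A),Species C),Species B).
Species F and Species K share a more recent common ancestor with each other than either does with Species C, so Species C is the least closely related of the three.

Species C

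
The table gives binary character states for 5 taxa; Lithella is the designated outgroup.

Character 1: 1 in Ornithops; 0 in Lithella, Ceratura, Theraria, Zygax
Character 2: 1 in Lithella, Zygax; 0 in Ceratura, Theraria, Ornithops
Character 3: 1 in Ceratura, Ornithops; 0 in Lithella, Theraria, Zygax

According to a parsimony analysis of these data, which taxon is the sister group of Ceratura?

Ornithops

Character polarity is set by the outgroup: the derived state is whichever differs from the outgroup's state, so for Character 2 the derived state is '0', and for the remaining characters it is '1'.
Character 1: derived state '1' in Ornithops only — an autapomorphy, so it tells us nothing about relationships among taxa.
Character 2: derived state '0' in Ceratura, Ornithops, and Theraria only — synapomorphy for {Ceratura, Ornithops, Theraria}.
Character 3: derived state '1' in Ceratura and Ornithops only — synapomorphy for {Ceratura, Ornithops}.
Most parsimonious ingroup topology: (Zygax,((Ornithops,Ceratura),Theraria)).
Ceratura and Ornithops form a cherry on this tree, so they are sister taxa.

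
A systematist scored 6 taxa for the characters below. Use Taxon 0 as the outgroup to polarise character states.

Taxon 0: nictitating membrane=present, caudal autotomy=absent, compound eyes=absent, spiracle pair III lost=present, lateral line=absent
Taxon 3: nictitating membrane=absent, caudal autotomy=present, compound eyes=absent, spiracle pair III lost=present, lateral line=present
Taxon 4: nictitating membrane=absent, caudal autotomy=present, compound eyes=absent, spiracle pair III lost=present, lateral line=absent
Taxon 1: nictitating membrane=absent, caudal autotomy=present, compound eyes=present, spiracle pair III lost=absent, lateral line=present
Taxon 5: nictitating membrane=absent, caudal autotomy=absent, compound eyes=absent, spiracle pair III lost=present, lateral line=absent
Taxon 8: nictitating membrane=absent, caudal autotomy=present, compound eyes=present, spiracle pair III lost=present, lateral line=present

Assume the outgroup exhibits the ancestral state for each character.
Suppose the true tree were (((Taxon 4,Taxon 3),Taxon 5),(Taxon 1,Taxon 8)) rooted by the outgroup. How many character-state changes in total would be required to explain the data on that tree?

7

Map each character onto (((Taxon 4,Taxon 3),Taxon 5),(Taxon 1,Taxon 8)) (rooted by Taxon 0) and count the minimum state changes it requires (Fitch parsimony):
nictitating membrane: 1; caudal autotomy: 2; compound eyes: 1; spiracle pair III lost: 1; lateral line: 2.
Total tree length = 7.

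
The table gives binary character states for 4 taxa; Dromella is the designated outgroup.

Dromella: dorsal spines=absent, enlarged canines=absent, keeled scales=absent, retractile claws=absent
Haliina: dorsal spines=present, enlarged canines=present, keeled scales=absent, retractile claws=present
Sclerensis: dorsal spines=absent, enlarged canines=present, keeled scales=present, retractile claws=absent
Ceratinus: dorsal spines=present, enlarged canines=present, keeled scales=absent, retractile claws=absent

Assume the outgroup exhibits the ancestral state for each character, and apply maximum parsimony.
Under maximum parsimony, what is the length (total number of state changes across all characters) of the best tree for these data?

4

The outgroup has state 'absent' for every character, so 'present' is the derived state throughout.
dorsal spines (derived state 'present') is shared by Ceratinus and Haliina — a synapomorphy uniting that clade.
enlarged canines (derived state 'present') is shared by all ingroup taxa — unites the whole ingroup.
keeled scales (derived state 'present') is unique to Sclerensis (autapomorphy; uninformative for grouping).
retractile claws: derived state 'present' in Haliina only — an autapomorphy, so it tells us nothing about relationships among taxa.
Most parsimonious ingroup topology: ((Haliina,Ceratinus),Sclerensis).
Changes per character on this tree: dorsal spines: 1; enlarged canines: 1; keeled scales: 1; retractile claws: 1.
Total = 4.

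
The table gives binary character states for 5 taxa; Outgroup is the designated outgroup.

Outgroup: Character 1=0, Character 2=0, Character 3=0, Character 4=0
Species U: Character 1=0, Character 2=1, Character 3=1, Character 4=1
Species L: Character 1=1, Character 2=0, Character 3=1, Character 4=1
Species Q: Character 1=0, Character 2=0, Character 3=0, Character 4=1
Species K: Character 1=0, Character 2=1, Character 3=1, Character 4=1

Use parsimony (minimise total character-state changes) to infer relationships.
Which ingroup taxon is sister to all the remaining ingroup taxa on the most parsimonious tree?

The outgroup has state '0' for every character, so '1' is the derived state throughout.
Character 1 (derived state '1') is unique to Species L (autapomorphy; uninformative for grouping).
Character 2: derived state '1' in Species K and Species U only — synapomorphy for {Species K, Species U}.
Character 3: derived state '1' in Species K, Species L, and Species U only — synapomorphy for {Species K, Species L, Species U}.
All ingroup taxa share the derived state '1' for Character 4; it defines the ingroup but does not resolve relationships within it.
Most parsimonious ingroup topology: (((Species U,Species K),Species L),Species Q).
Species Q is sister to the clade containing all other ingroup taxa, so it is the earliest-diverging (most basal) ingroup lineage.

Species Q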